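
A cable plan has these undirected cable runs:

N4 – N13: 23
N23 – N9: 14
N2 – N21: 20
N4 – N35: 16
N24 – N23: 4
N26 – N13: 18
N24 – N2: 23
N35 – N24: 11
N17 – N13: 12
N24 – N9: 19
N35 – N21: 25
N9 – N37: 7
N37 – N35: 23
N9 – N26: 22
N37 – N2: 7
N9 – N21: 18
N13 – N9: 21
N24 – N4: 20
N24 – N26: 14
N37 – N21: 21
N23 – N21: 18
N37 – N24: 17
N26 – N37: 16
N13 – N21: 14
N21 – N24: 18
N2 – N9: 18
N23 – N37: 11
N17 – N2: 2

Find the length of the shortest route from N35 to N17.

Settle nodes by increasing distance from N35:
N35: 0
N24: 11  (via N35)
N23: 15  (via N24)
N4: 16  (via N35)
N37: 23  (via N35)
N26: 25  (via N24)
N21: 25  (via N35)
N9: 29  (via N23)
N2: 30  (via N37)
N17: 32  (via N2)
Shortest route: N35 → N37 → N2 → N17 = 32.

32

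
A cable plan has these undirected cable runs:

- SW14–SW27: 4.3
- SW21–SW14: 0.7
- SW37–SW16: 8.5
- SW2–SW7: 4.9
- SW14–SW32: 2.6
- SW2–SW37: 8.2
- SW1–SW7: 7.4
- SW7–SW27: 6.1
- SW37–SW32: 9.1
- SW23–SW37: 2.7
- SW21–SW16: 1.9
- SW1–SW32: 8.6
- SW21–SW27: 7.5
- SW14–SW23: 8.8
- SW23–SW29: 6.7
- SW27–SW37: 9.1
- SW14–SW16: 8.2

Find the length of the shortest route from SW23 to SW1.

Shortest distances from SW23:
SW23: 0
SW37: 2.7  (via SW23)
SW29: 6.7  (via SW23)
SW14: 8.8  (via SW23)
SW21: 9.5  (via SW14)
SW2: 10.9  (via SW37)
SW16: 11.2  (via SW37)
SW32: 11.4  (via SW14)
SW27: 11.8  (via SW37)
SW7: 15.8  (via SW2)
SW1: 20  (via SW32)
Shortest route: SW23 → SW14 → SW32 → SW1 = 20.

20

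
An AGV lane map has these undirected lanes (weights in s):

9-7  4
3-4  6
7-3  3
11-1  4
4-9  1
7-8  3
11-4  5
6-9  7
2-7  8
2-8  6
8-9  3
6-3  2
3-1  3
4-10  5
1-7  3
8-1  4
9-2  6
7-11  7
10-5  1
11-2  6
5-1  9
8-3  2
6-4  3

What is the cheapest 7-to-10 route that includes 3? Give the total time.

13 s

Best 7 to 3: 7 → 3 costing 3
Shortest 3→10: 3 → 6 → 4 → 10 = 10
Total via 3: 3 + 10 = 13 s.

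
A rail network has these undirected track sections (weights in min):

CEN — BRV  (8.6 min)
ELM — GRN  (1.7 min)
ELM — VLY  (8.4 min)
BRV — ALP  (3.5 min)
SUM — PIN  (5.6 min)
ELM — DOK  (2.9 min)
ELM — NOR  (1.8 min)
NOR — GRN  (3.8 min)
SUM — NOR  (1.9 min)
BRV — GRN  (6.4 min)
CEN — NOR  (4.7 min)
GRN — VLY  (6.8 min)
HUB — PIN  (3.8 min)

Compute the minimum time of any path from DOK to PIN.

Shortest distances from DOK:
DOK: 0
ELM: 2.9  (via DOK)
GRN: 4.6  (via ELM)
NOR: 4.7  (via ELM)
SUM: 6.6  (via NOR)
CEN: 9.4  (via NOR)
BRV: 11  (via GRN)
VLY: 11.3  (via ELM)
PIN: 12.2  (via SUM)
Shortest route: DOK → ELM → NOR → SUM → PIN = 12.2 min.

12.2 min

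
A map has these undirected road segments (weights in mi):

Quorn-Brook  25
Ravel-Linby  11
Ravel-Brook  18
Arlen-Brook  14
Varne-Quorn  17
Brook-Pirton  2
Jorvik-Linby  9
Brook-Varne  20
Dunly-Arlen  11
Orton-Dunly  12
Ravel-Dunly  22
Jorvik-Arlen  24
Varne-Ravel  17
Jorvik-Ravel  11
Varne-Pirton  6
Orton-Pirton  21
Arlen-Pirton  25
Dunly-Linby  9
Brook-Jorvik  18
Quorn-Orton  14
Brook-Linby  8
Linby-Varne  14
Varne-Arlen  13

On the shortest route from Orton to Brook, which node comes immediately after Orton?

Pirton

Compare a few routes:
Orton–Dunly–Arlen–Brook: 12+11+14 = 37
Orton–Dunly–Linby–Brook: 12+9+8 = 29
Orton–Pirton–Brook: 21+2 = 23
The minimum is 23 mi via Orton–Pirton–Brook.
So from Orton the first move is to Pirton.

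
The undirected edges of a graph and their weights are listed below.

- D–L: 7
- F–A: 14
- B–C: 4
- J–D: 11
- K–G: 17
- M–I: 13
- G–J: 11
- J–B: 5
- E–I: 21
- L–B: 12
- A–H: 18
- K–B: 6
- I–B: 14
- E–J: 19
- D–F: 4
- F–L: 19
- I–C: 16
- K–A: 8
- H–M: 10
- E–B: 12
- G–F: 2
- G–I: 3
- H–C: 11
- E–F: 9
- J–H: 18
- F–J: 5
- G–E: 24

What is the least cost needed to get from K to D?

20

Compare a few routes:
K - B - J - D: 6+5+11 = 22
K - G - F - D: 17+2+4 = 23
K - B - L - D: 6+12+7 = 25
K - B - J - F - D: 6+5+5+4 = 20
Cheapest is K - B - J - F - D at 20.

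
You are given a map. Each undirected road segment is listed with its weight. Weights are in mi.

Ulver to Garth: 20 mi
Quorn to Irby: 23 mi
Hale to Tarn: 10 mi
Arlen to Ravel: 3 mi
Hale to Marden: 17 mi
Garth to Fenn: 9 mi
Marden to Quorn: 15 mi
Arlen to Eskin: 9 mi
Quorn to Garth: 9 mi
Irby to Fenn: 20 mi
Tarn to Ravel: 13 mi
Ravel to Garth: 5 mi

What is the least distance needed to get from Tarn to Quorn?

27 mi

Compare a few routes:
Tarn–Ravel–Garth–Quorn: 13+5+9 = 27
Tarn–Hale–Marden–Quorn: 10+17+15 = 42
Cheapest is Tarn–Ravel–Garth–Quorn at 27 mi.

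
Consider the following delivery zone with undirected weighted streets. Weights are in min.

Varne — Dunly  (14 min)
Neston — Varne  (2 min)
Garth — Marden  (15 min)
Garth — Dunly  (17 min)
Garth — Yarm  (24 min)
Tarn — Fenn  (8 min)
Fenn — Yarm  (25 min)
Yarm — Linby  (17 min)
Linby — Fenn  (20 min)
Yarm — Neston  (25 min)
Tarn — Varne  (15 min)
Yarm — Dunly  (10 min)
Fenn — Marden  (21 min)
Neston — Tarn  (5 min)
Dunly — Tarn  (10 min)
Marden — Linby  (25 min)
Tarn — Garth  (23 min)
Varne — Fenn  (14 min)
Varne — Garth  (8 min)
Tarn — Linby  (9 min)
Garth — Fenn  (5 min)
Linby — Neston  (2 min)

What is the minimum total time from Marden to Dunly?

32 min

Shortest distances from Marden:
Marden: 0
Garth: 15  (via Marden)
Fenn: 20  (via Garth)
Varne: 23  (via Garth)
Linby: 25  (via Marden)
Neston: 25  (via Varne)
Tarn: 28  (via Fenn)
Dunly: 32  (via Garth)
Shortest route: Marden → Garth → Dunly = 32 min.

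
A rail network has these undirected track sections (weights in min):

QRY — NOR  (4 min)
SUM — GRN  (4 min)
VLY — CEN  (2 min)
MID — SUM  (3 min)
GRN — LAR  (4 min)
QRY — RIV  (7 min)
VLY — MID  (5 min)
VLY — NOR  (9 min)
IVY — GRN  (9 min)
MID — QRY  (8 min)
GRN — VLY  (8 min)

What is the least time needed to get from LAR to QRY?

19 min

Compare a few routes:
LAR - GRN - VLY - MID - QRY: 4+8+5+8 = 25
LAR - GRN - SUM - MID - QRY: 4+4+3+8 = 19
Cheapest is LAR - GRN - SUM - MID - QRY at 19 min.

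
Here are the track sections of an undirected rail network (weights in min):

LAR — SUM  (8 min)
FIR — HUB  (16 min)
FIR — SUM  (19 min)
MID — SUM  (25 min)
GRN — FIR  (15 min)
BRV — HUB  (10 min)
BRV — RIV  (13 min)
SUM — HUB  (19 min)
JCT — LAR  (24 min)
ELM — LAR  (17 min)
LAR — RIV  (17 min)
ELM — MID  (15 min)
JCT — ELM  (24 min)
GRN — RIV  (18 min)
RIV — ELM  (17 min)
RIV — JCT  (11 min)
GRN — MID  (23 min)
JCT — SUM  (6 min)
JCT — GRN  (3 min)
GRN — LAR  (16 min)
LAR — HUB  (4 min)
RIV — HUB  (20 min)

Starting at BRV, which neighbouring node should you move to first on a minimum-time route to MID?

Compare a few routes:
BRV → HUB → LAR → ELM → MID: 10+4+17+15 = 46
BRV → RIV → ELM → MID: 13+17+15 = 45
The minimum is 45 min via BRV → RIV → ELM → MID.
So from BRV the first move is to RIV.

RIV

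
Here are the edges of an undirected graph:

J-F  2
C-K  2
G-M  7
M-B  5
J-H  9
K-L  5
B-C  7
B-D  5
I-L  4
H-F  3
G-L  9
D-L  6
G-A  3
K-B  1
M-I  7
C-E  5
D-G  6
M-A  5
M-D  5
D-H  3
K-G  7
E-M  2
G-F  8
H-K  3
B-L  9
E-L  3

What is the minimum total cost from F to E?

Running Dijkstra from F:
F: 0
J: 2  (via F)
H: 3  (via F)
D: 6  (via H)
K: 6  (via H)
B: 7  (via K)
C: 8  (via K)
G: 8  (via F)
A: 11  (via G)
L: 11  (via K)
M: 11  (via D)
E: 13  (via C)
Shortest route: F → H → K → C → E = 13.

13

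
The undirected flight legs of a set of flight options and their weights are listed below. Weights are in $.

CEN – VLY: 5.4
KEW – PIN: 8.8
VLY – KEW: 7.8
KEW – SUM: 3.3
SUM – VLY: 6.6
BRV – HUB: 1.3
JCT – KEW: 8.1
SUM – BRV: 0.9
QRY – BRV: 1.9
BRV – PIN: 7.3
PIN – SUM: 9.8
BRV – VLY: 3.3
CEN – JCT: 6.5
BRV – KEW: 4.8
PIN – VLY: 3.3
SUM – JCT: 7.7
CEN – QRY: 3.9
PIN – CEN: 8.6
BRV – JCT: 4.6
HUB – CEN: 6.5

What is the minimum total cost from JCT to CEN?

Candidate routes:
JCT–CEN: 6.5 = 6.5
JCT–BRV–HUB–CEN: 4.6+1.3+6.5 = 12.4
JCT–BRV–QRY–CEN: 4.6+1.9+3.9 = 10.4
Cheapest is JCT–CEN at $6.5.

$6.5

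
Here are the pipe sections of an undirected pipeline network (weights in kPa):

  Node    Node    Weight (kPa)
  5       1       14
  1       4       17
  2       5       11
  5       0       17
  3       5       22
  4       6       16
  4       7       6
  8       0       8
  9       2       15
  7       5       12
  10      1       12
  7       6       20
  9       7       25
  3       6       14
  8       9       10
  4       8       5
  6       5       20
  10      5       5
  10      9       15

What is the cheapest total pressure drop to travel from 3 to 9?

Enumerating some paths:
3–6–4–8–9: 14+16+5+10 = 45
3–5–2–9: 22+11+15 = 48
3–5–10–9: 22+5+15 = 42
Cheapest is 3–5–10–9 at 42 kPa.

42 kPa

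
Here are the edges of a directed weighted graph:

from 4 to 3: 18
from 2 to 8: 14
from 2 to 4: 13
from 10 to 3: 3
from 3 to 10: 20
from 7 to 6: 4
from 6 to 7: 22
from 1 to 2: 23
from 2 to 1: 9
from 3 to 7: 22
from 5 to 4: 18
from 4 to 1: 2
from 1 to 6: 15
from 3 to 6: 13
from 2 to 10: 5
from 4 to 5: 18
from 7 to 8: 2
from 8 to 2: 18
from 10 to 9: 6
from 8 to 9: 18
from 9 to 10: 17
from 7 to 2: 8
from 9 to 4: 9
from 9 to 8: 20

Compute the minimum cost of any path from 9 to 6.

26

Running Dijkstra from 9:
9: 0
4: 9  (via 9)
1: 11  (via 4)
10: 17  (via 9)
3: 20  (via 10)
8: 20  (via 9)
6: 26  (via 1)
Shortest route: 9 → 4 → 1 → 6 = 26.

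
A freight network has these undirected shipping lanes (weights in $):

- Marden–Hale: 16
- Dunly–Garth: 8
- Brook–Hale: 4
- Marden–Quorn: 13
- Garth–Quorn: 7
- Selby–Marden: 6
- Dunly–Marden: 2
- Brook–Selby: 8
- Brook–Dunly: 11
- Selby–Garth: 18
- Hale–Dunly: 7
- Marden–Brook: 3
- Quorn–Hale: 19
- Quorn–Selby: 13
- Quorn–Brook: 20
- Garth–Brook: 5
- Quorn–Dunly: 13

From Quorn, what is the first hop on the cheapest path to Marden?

Marden

Compare a few routes:
Quorn–Marden: 13 = 13
Quorn–Garth–Brook–Marden: 7+5+3 = 15
Cheapest is Quorn–Marden at $13.
So from Quorn the first move is to Marden.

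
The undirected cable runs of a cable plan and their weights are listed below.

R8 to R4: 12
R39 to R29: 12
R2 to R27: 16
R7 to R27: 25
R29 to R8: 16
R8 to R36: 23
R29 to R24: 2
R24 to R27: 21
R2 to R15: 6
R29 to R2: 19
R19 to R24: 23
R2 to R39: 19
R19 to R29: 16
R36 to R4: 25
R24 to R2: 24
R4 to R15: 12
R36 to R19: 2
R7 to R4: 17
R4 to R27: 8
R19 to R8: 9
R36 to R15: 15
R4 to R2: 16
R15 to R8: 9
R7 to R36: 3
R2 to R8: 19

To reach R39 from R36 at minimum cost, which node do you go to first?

Enumerating some paths:
R36 - R19 - R29 - R39: 2+16+12 = 30
R36 - R19 - R24 - R29 - R39: 2+23+2+12 = 39
R36 - R19 - R8 - R29 - R39: 2+9+16+12 = 39
Cheapest is R36 - R19 - R29 - R39 at 30.
So from R36 the first move is to R19.

R19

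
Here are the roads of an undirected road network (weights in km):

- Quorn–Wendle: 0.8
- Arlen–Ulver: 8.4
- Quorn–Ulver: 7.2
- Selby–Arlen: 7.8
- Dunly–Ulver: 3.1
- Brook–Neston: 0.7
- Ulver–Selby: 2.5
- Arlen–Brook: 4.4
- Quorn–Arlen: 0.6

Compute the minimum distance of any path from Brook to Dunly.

15.3 km

Enumerating some paths:
Brook → Arlen → Quorn → Ulver → Dunly: 4.4+0.6+7.2+3.1 = 15.3
Brook → Arlen → Ulver → Dunly: 4.4+8.4+3.1 = 15.9
The minimum is 15.3 km via Brook → Arlen → Quorn → Ulver → Dunly.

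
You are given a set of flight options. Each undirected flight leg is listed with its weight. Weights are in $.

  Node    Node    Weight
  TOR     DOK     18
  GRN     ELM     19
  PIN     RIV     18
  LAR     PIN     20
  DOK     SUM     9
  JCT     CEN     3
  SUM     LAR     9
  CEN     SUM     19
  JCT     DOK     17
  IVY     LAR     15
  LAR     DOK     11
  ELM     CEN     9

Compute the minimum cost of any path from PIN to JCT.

$48

Compare a few routes:
PIN–LAR–DOK–JCT: 20+11+17 = 48
PIN–LAR–SUM–CEN–JCT: 20+9+19+3 = 51
PIN–LAR–DOK–SUM–CEN–JCT: 20+11+9+19+3 = 62
PIN–LAR–SUM–DOK–JCT: 20+9+9+17 = 55
The minimum is $48 via PIN–LAR–DOK–JCT.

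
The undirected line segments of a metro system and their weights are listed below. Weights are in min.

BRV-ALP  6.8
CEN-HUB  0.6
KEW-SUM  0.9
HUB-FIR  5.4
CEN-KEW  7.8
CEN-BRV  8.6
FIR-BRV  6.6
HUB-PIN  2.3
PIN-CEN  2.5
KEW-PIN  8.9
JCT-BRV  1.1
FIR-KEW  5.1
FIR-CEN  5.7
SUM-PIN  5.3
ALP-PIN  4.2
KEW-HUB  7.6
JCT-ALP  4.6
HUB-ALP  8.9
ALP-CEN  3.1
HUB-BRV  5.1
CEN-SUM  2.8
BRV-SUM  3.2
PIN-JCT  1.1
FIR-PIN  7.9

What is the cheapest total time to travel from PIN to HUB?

2.3 min

Running Dijkstra from PIN:
PIN: 0
JCT: 1.1  (via PIN)
BRV: 2.2  (via JCT)
HUB: 2.3  (via PIN)
Shortest route: PIN–HUB = 2.3 min.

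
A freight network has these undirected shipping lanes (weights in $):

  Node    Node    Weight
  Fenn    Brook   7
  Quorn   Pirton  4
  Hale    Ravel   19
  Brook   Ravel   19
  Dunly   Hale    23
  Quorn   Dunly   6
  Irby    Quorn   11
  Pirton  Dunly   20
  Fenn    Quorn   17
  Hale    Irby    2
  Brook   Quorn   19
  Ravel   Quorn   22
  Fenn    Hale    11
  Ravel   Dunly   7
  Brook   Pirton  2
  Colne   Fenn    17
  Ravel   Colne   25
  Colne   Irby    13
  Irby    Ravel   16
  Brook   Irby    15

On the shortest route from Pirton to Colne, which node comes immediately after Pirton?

Candidate routes:
Pirton → Brook → Fenn → Colne: 2+7+17 = 26
Pirton → Quorn → Irby → Colne: 4+11+13 = 28
Pirton → Brook → Irby → Colne: 2+15+13 = 30
The minimum is $26 via Pirton → Brook → Fenn → Colne.
So from Pirton the first move is to Brook.

Brook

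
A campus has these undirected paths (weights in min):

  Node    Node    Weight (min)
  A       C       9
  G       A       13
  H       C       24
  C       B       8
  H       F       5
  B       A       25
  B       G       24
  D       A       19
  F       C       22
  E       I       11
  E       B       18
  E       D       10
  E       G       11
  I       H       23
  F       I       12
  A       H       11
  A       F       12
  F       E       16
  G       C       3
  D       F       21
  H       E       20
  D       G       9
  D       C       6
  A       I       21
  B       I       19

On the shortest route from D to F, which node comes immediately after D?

F

Compare a few routes:
D–C–A–F: 6+9+12 = 27
D–E–F: 10+16 = 26
D–F: 21 = 21
The minimum is 21 min via D–F.
So from D the first move is to F.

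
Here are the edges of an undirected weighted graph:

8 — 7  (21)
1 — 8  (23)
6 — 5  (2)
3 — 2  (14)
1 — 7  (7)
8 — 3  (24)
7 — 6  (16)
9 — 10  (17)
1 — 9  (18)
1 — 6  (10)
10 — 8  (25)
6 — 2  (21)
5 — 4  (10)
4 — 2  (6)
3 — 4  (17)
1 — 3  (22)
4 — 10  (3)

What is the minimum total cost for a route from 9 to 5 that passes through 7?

Best 9 to 7: 9–1–7 costing 25
Best 7 to 5: 7–6–5 costing 18
Total via 7: 25 + 18 = 43.

43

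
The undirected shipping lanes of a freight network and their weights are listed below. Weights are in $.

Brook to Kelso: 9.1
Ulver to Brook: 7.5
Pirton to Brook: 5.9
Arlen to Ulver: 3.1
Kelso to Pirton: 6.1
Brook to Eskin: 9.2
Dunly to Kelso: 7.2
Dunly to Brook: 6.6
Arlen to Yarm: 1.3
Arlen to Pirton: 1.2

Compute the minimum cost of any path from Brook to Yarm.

$8.4

Enumerating some paths:
Brook–Ulver–Arlen–Yarm: 7.5+3.1+1.3 = 11.9
Brook–Pirton–Arlen–Yarm: 5.9+1.2+1.3 = 8.4
The minimum is $8.4 via Brook–Pirton–Arlen–Yarm.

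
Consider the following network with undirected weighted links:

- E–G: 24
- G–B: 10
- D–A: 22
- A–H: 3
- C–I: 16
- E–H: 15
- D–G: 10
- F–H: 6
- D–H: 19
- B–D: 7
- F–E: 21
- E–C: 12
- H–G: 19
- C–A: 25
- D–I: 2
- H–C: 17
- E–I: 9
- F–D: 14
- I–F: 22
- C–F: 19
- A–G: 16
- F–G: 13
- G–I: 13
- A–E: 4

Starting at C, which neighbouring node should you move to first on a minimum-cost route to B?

Compare a few routes:
C → I → D → B: 16+2+7 = 25
C → E → I → D → B: 12+9+2+7 = 30
The minimum is 25 via C → I → D → B.
So from C the first move is to I.

I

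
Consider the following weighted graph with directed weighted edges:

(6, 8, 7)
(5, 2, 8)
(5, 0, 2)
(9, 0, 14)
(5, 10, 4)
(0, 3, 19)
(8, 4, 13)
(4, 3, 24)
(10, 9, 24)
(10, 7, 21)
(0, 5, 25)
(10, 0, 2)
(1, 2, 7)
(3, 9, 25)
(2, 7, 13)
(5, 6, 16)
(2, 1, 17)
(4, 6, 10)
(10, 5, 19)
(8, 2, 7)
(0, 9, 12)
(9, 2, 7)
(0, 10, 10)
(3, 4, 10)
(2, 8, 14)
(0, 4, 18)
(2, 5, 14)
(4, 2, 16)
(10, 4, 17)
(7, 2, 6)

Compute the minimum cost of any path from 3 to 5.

40

Settle nodes by increasing distance from 3:
3: 0
4: 10  (via 3)
6: 20  (via 4)
9: 25  (via 3)
2: 26  (via 4)
8: 27  (via 6)
0: 39  (via 9)
7: 39  (via 2)
5: 40  (via 2)
Shortest route: 3–4–2–5 = 40.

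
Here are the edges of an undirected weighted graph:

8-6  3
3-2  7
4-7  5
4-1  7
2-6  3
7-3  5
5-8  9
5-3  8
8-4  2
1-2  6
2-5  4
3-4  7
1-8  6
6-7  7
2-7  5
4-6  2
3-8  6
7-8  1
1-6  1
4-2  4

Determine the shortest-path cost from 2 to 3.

7

Compare a few routes:
2 → 7 → 3: 5+5 = 10
2 → 3: 7 = 7
The minimum is 7 via 2 → 3.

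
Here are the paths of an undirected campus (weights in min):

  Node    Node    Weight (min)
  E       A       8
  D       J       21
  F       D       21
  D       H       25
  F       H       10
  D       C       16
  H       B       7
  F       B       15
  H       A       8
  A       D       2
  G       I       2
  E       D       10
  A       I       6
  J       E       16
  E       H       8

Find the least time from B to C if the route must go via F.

Shortest B→F: B → F = 15
Shortest F→C: F → H → A → D → C = 36
Total via F: 15 + 36 = 51 min.

51 min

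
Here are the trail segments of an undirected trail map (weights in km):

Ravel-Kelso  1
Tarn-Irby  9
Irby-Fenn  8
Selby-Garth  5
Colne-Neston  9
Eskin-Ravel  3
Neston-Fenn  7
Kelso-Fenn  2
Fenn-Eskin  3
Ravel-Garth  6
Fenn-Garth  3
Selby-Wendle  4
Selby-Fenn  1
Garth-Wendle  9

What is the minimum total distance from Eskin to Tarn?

20 km

Shortest distances from Eskin:
Eskin: 0
Ravel: 3  (via Eskin)
Fenn: 3  (via Eskin)
Kelso: 4  (via Ravel)
Selby: 4  (via Fenn)
Garth: 6  (via Fenn)
Wendle: 8  (via Selby)
Neston: 10  (via Fenn)
Irby: 11  (via Fenn)
Colne: 19  (via Neston)
Tarn: 20  (via Irby)
Shortest route: Eskin → Fenn → Irby → Tarn = 20 km.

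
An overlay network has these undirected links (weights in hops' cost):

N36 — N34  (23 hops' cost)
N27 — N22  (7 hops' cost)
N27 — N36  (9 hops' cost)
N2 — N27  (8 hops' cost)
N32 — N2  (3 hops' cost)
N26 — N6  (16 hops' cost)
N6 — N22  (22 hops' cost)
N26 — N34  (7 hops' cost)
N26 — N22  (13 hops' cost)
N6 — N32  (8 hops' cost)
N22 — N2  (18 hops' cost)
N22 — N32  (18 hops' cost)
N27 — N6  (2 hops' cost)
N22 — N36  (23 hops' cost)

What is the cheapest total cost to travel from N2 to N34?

Settle nodes by increasing distance from N2:
N2: 0
N32: 3  (via N2)
N27: 8  (via N2)
N6: 10  (via N27)
N22: 15  (via N27)
N36: 17  (via N27)
N26: 26  (via N6)
N34: 33  (via N26)
Shortest route: N2 → N27 → N6 → N26 → N34 = 33 hops' cost.

33 hops' cost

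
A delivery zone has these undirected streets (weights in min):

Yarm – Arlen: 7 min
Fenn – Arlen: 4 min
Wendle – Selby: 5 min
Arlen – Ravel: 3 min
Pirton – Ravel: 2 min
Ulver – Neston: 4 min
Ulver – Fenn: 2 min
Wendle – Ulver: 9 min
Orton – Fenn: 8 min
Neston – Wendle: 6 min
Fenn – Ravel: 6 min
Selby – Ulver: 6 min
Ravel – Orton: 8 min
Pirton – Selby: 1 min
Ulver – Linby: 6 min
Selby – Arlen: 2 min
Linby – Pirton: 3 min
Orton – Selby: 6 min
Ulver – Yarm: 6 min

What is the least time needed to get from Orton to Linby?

Enumerating some paths:
Orton–Ravel–Pirton–Linby: 8+2+3 = 13
Orton–Selby–Pirton–Linby: 6+1+3 = 10
The minimum is 10 min via Orton–Selby–Pirton–Linby.

10 min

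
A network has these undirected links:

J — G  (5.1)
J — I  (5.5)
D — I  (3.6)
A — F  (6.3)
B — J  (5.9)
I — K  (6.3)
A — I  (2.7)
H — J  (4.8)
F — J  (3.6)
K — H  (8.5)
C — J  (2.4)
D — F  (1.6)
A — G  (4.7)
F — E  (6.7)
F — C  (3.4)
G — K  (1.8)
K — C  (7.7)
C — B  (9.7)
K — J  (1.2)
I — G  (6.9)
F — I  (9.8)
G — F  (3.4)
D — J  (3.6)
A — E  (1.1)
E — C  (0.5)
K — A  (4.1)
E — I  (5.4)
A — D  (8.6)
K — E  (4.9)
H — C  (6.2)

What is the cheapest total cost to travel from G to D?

5

Candidate routes:
G - F - D: 3.4+1.6 = 5
G - K - J - D: 1.8+1.2+3.6 = 6.6
The minimum is 5 via G - F - D.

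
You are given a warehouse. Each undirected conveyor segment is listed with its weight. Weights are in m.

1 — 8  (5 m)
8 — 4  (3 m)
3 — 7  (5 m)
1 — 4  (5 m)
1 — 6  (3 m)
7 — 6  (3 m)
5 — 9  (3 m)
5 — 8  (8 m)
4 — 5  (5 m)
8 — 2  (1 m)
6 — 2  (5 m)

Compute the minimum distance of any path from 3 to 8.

Enumerating some paths:
3 - 7 - 6 - 1 - 4 - 5 - 8: 5+3+3+5+5+8 = 29
3 - 7 - 6 - 2 - 8: 5+3+5+1 = 14
3 - 7 - 6 - 1 - 8: 5+3+3+5 = 16
3 - 7 - 6 - 1 - 4 - 8: 5+3+3+5+3 = 19
Cheapest is 3 - 7 - 6 - 2 - 8 at 14 m.

14 m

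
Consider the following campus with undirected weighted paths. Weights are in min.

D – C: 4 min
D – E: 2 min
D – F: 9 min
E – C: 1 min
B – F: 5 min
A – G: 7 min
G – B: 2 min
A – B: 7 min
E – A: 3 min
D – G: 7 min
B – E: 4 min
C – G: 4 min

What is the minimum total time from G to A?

Compare a few routes:
G - B - E - A: 2+4+3 = 9
G - A: 7 = 7
G - C - E - A: 4+1+3 = 8
The minimum is 7 min via G - A.

7 min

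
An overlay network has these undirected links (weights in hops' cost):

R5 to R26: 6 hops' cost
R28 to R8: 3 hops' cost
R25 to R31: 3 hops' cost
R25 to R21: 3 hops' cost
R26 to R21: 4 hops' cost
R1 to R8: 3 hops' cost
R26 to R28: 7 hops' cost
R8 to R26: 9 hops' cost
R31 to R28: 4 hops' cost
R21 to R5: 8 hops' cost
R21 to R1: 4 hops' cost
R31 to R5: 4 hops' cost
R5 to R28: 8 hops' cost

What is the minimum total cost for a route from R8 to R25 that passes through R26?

16 hops' cost

Shortest R8→R26: R8–R26 = 9
Best R26 to R25: R26–R21–R25 costing 7
Total via R26: 9 + 7 = 16 hops' cost.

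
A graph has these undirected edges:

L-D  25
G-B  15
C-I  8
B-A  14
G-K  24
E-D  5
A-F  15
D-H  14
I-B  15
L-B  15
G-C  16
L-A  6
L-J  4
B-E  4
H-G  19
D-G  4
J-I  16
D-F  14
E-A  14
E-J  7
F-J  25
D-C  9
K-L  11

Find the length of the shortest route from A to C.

Candidate routes:
A → E → D → C: 14+5+9 = 28
A → L → J → E → D → C: 6+4+7+5+9 = 31
The minimum is 28 via A → E → D → C.

28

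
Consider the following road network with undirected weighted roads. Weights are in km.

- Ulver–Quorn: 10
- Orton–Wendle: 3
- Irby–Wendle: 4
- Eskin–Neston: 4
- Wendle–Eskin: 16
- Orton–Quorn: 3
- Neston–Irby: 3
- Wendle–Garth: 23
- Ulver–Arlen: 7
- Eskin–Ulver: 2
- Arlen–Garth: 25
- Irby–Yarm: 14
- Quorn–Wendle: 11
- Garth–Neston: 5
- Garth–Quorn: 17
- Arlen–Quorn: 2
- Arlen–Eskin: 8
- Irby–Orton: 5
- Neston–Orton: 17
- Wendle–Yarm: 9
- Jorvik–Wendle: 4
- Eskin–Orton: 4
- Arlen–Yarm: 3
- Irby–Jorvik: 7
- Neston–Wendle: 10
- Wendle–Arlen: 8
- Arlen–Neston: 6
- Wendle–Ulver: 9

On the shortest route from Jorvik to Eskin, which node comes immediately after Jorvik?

Wendle

Enumerating some paths:
Jorvik–Wendle–Orton–Eskin: 4+3+4 = 11
Jorvik–Irby–Neston–Eskin: 7+3+4 = 14
The minimum is 11 km via Jorvik–Wendle–Orton–Eskin.
So from Jorvik the first move is to Wendle.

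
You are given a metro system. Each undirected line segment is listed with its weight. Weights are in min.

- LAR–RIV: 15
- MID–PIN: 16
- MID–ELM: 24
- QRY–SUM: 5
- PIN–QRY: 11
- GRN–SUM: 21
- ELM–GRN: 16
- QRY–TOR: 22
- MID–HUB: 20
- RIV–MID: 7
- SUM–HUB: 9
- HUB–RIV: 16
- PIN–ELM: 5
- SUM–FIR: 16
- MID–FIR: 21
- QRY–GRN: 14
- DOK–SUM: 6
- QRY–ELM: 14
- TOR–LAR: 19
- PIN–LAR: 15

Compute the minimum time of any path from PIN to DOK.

Running Dijkstra from PIN:
PIN: 0
ELM: 5  (via PIN)
QRY: 11  (via PIN)
LAR: 15  (via PIN)
SUM: 16  (via QRY)
MID: 16  (via PIN)
GRN: 21  (via ELM)
DOK: 22  (via SUM)
Shortest route: PIN → QRY → SUM → DOK = 22 min.

22 min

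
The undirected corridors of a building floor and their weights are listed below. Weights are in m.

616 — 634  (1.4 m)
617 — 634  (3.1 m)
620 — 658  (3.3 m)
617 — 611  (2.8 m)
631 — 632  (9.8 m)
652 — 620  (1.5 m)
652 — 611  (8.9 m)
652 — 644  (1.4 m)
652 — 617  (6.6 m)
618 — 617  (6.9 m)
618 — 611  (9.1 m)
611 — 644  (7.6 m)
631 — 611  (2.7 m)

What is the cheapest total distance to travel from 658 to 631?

16.4 m

Settle nodes by increasing distance from 658:
658: 0
620: 3.3  (via 658)
652: 4.8  (via 620)
644: 6.2  (via 652)
617: 11.4  (via 652)
611: 13.7  (via 652)
634: 14.5  (via 617)
616: 15.9  (via 634)
631: 16.4  (via 611)
Shortest route: 658 → 620 → 652 → 611 → 631 = 16.4 m.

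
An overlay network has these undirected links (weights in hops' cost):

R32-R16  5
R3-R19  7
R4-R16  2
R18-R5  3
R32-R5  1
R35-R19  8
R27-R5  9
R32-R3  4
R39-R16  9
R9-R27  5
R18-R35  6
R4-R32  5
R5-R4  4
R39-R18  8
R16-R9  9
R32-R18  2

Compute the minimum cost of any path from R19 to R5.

Enumerating some paths:
R19 - R3 - R32 - R18 - R5: 7+4+2+3 = 16
R19 - R35 - R18 - R5: 8+6+3 = 17
R19 - R3 - R32 - R5: 7+4+1 = 12
R19 - R35 - R18 - R32 - R5: 8+6+2+1 = 17
Cheapest is R19 - R3 - R32 - R5 at 12 hops' cost.

12 hops' cost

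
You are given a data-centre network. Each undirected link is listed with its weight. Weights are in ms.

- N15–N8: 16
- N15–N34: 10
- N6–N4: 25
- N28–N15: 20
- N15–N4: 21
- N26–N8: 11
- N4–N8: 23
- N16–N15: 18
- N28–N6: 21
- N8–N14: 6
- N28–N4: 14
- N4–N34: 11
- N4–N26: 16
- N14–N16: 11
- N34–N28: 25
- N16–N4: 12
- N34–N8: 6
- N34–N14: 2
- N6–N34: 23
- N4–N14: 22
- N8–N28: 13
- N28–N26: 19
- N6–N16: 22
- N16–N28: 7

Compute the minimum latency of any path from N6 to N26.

Running Dijkstra from N6:
N6: 0
N28: 21  (via N6)
N16: 22  (via N6)
N34: 23  (via N6)
N4: 25  (via N6)
N14: 25  (via N34)
N8: 29  (via N34)
N15: 33  (via N34)
N26: 40  (via N28)
Shortest route: N6–N28–N26 = 40 ms.

40 ms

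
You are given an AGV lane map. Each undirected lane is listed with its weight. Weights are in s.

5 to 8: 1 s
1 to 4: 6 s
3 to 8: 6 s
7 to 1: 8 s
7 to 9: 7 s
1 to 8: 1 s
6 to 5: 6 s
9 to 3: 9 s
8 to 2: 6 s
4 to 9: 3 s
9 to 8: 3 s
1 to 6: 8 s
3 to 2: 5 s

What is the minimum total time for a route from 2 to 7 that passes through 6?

Shortest 2→6: 2–8–5–6 = 13
Shortest 6→7: 6–1–7 = 16
Total via 6: 13 + 16 = 29 s.

29 s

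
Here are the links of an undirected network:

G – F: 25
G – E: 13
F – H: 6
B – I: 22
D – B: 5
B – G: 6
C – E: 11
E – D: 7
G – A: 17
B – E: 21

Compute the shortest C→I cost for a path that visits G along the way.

52

Best C to G: C–E–G costing 24
Shortest G→I: G–B–I = 28
Total via G: 24 + 28 = 52.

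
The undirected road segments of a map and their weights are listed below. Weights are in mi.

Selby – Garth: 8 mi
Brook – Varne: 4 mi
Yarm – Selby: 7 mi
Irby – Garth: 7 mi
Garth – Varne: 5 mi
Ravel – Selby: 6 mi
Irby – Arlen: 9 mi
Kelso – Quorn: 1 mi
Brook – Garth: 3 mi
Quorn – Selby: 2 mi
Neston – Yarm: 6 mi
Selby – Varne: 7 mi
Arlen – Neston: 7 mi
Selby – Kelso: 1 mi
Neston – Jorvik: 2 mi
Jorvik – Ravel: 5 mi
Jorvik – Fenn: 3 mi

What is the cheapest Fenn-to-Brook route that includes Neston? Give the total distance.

Shortest Fenn→Neston: Fenn–Jorvik–Neston = 5
Shortest Neston→Brook: Neston–Yarm–Selby–Varne–Brook = 24
Total via Neston: 5 + 24 = 29 mi.

29 mi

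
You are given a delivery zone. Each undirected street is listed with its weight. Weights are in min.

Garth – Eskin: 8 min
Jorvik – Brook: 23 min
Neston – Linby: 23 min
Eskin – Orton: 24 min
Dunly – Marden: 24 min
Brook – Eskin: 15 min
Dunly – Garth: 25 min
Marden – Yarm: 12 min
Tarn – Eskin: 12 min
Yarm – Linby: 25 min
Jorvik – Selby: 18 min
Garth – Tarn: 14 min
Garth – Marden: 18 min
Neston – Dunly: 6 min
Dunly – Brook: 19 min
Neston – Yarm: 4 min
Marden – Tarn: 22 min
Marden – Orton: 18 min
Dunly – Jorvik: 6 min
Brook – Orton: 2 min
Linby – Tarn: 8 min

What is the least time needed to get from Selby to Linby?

Compare a few routes:
Selby - Jorvik - Dunly - Neston - Yarm - Linby: 18+6+6+4+25 = 59
Selby - Jorvik - Dunly - Garth - Tarn - Linby: 18+6+25+14+8 = 71
Selby - Jorvik - Dunly - Neston - Linby: 18+6+6+23 = 53
The minimum is 53 min via Selby - Jorvik - Dunly - Neston - Linby.

53 min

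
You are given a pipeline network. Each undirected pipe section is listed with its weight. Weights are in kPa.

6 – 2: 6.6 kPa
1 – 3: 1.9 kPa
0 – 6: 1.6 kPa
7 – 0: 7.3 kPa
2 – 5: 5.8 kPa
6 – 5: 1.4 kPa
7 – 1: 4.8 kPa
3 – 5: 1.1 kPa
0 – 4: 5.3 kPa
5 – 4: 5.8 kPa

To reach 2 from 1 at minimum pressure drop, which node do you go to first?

Compare a few routes:
1 - 3 - 5 - 6 - 2: 1.9+1.1+1.4+6.6 = 11
1 - 3 - 5 - 2: 1.9+1.1+5.8 = 8.8
1 - 7 - 0 - 6 - 2: 4.8+7.3+1.6+6.6 = 20.3
Cheapest is 1 - 3 - 5 - 2 at 8.8 kPa.
So from 1 the first move is to 3.

3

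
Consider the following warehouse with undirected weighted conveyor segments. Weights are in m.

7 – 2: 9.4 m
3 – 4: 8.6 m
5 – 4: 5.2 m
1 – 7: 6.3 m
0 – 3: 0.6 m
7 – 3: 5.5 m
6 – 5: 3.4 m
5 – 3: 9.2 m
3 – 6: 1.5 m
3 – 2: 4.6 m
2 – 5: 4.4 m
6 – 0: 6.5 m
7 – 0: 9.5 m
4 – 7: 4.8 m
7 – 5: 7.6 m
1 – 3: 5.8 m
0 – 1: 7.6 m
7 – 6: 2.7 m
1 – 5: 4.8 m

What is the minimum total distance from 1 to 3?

5.8 m

Settle nodes by increasing distance from 1:
1: 0
5: 4.8  (via 1)
3: 5.8  (via 1)
Shortest route: 1–3 = 5.8 m.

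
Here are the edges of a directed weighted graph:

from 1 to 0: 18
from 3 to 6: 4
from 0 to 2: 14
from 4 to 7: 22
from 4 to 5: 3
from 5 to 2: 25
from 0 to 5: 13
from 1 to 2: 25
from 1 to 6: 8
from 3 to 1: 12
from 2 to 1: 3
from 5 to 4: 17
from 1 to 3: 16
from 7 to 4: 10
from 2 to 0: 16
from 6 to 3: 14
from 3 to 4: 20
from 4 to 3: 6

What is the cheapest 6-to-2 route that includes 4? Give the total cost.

62

Best 6 to 4: 6 → 3 → 4 costing 34
Shortest 4→2: 4 → 5 → 2 = 28
Total via 4: 34 + 28 = 62.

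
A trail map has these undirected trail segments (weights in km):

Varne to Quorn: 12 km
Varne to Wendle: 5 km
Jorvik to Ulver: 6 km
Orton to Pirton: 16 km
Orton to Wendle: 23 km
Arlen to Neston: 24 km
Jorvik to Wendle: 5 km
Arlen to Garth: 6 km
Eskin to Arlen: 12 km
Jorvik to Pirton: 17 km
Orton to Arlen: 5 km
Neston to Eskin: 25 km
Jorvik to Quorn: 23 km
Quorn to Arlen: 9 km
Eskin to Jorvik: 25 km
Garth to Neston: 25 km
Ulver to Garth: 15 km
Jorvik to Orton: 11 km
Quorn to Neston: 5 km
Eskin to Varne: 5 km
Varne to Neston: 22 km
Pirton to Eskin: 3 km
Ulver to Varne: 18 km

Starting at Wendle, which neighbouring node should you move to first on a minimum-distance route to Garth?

Candidate routes:
Wendle → Jorvik → Orton → Arlen → Garth: 5+11+5+6 = 27
Wendle → Jorvik → Ulver → Garth: 5+6+15 = 26
Cheapest is Wendle → Jorvik → Ulver → Garth at 26 km.
So from Wendle the first move is to Jorvik.

Jorvik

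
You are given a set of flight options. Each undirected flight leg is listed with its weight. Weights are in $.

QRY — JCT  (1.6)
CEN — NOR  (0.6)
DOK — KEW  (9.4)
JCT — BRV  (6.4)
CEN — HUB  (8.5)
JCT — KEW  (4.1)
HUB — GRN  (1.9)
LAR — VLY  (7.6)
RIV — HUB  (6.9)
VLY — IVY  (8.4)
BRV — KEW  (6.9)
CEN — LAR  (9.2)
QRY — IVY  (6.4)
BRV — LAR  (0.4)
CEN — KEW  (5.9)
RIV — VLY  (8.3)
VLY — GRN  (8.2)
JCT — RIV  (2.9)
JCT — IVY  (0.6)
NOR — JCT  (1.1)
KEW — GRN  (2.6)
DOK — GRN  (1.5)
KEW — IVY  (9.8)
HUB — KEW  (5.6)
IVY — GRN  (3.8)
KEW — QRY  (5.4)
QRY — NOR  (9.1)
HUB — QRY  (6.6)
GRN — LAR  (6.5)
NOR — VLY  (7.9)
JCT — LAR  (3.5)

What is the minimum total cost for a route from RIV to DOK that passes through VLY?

$18

Best RIV to VLY: RIV → VLY costing 8.3
Best VLY to DOK: VLY → GRN → DOK costing 9.7
Total via VLY: 8.3 + 9.7 = $18.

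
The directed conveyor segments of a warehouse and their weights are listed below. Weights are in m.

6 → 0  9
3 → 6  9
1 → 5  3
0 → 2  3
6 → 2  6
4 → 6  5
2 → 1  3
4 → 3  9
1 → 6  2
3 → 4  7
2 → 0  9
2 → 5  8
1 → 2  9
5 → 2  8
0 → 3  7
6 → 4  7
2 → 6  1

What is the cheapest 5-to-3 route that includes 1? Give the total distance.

29 m

Best 5 to 1: 5–2–1 costing 11
Best 1 to 3: 1–6–4–3 costing 18
Total via 1: 11 + 18 = 29 m.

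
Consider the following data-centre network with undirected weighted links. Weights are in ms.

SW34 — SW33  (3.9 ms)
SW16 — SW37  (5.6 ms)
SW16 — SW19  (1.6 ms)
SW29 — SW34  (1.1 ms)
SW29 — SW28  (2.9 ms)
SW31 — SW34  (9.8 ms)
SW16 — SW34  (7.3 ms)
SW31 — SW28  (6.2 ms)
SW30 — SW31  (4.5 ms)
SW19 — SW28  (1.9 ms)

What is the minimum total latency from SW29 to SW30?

13.6 ms

Settle nodes by increasing distance from SW29:
SW29: 0
SW34: 1.1  (via SW29)
SW28: 2.9  (via SW29)
SW19: 4.8  (via SW28)
SW33: 5  (via SW34)
SW16: 6.4  (via SW19)
SW31: 9.1  (via SW28)
SW37: 12  (via SW16)
SW30: 13.6  (via SW31)
Shortest route: SW29–SW28–SW31–SW30 = 13.6 ms.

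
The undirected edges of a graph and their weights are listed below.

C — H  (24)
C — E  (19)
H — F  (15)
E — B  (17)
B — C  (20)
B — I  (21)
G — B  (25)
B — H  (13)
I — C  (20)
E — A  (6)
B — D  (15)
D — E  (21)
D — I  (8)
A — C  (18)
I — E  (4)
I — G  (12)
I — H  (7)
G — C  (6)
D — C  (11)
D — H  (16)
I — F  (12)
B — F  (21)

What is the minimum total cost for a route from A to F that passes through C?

48

Best A to C: A–C costing 18
Shortest C→F: C–G–I–F = 30
Total via C: 18 + 30 = 48.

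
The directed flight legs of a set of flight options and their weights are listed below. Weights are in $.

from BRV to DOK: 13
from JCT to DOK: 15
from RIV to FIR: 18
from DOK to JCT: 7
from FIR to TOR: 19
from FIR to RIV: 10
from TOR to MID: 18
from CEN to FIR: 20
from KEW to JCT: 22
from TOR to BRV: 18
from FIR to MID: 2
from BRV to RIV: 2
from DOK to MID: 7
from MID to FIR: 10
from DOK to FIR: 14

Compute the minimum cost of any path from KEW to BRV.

$88

Candidate routes:
KEW → JCT → DOK → MID → FIR → TOR → BRV: 22+15+7+10+19+18 = 91
KEW → JCT → DOK → FIR → TOR → BRV: 22+15+14+19+18 = 88
Cheapest is KEW → JCT → DOK → FIR → TOR → BRV at $88.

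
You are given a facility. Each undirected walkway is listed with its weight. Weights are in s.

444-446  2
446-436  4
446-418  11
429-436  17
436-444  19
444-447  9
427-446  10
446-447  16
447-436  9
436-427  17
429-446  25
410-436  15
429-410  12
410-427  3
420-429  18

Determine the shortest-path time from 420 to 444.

41 s

Compare a few routes:
420–429–410–436–446–444: 18+12+15+4+2 = 51
420–429–446–444: 18+25+2 = 45
420–429–436–446–444: 18+17+4+2 = 41
420–429–410–427–446–444: 18+12+3+10+2 = 45
The minimum is 41 s via 420–429–436–446–444.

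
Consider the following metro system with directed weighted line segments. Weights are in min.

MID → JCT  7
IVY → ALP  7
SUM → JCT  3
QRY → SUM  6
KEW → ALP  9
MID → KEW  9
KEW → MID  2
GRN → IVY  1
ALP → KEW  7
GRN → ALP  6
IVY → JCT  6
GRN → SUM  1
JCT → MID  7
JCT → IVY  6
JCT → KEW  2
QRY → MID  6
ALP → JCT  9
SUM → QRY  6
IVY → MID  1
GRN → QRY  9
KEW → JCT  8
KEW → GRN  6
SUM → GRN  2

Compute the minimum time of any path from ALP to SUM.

14 min

Running Dijkstra from ALP:
ALP: 0
KEW: 7  (via ALP)
JCT: 9  (via ALP)
MID: 9  (via KEW)
GRN: 13  (via KEW)
IVY: 14  (via GRN)
SUM: 14  (via GRN)
Shortest route: ALP–KEW–GRN–SUM = 14 min.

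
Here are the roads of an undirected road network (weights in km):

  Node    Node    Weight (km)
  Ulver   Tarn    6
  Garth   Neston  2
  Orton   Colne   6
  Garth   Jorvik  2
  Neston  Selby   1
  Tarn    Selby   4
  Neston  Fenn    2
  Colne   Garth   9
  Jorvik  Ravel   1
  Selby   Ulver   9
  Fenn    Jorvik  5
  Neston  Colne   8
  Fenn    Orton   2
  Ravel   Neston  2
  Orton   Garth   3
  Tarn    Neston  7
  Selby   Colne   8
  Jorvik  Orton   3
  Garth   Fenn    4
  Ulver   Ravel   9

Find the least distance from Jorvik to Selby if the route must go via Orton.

Shortest Jorvik→Orton: Jorvik–Orton = 3
Shortest Orton→Selby: Orton–Fenn–Neston–Selby = 5
Total via Orton: 3 + 5 = 8 km.

8 km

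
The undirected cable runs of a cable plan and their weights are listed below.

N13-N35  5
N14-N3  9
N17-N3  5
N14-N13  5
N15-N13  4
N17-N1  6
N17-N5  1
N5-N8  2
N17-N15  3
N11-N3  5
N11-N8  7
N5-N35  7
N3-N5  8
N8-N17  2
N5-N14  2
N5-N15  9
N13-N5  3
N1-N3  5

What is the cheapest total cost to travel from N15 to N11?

12

Shortest distances from N15:
N15: 0
N17: 3  (via N15)
N13: 4  (via N15)
N5: 4  (via N17)
N8: 5  (via N17)
N14: 6  (via N5)
N3: 8  (via N17)
N1: 9  (via N17)
N35: 9  (via N13)
N11: 12  (via N8)
Shortest route: N15–N17–N8–N11 = 12.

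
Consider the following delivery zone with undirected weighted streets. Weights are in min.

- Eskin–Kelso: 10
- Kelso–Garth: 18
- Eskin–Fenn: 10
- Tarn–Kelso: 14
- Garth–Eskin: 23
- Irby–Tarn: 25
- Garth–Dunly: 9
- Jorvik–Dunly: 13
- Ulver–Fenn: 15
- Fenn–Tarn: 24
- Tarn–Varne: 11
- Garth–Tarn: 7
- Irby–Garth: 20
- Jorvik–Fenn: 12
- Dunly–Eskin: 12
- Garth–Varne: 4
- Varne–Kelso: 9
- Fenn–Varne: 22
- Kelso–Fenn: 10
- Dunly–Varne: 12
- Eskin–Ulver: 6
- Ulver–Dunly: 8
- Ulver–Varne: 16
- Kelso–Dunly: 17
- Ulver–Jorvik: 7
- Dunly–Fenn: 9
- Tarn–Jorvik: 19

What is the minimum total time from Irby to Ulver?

37 min

Settle nodes by increasing distance from Irby:
Irby: 0
Garth: 20  (via Irby)
Varne: 24  (via Garth)
Tarn: 25  (via Irby)
Dunly: 29  (via Garth)
Kelso: 33  (via Varne)
Ulver: 37  (via Dunly)
Shortest route: Irby–Garth–Dunly–Ulver = 37 min.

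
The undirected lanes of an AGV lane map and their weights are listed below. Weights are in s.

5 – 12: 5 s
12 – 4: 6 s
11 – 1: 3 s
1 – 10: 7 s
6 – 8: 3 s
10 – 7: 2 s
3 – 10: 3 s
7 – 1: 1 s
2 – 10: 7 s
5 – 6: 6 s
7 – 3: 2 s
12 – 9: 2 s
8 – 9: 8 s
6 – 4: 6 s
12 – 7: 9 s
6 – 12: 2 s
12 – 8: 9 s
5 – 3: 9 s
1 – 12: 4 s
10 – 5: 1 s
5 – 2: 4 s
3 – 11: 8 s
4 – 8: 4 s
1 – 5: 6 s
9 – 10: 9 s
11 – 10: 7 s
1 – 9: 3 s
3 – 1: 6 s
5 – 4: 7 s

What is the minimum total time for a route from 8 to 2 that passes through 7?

17 s

Best 8 to 7: 8 → 6 → 12 → 1 → 7 costing 10
Best 7 to 2: 7 → 10 → 5 → 2 costing 7
Total via 7: 10 + 7 = 17 s.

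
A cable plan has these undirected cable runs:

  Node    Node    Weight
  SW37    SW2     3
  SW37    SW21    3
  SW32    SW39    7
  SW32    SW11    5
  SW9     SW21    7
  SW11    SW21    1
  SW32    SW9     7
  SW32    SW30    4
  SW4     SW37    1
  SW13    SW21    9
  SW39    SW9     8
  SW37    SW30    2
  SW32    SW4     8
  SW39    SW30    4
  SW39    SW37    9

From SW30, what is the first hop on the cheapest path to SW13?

SW37

Candidate routes:
SW30 - SW32 - SW11 - SW21 - SW13: 4+5+1+9 = 19
SW30 - SW32 - SW4 - SW37 - SW21 - SW13: 4+8+1+3+9 = 25
SW30 - SW37 - SW21 - SW13: 2+3+9 = 14
The minimum is 14 via SW30 - SW37 - SW21 - SW13.
So from SW30 the first move is to SW37.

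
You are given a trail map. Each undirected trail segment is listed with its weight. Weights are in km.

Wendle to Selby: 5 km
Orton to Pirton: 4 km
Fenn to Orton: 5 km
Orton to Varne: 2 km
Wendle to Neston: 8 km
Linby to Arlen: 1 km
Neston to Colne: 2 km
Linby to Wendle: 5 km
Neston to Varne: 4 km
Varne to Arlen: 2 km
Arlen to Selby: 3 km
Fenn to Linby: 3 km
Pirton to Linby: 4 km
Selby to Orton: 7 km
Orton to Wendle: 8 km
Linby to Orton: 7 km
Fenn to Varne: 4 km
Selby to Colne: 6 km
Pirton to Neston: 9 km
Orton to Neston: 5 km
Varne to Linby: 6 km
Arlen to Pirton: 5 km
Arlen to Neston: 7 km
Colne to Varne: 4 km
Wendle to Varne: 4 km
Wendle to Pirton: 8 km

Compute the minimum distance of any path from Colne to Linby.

7 km

Running Dijkstra from Colne:
Colne: 0
Neston: 2  (via Colne)
Varne: 4  (via Colne)
Arlen: 6  (via Varne)
Selby: 6  (via Colne)
Orton: 6  (via Varne)
Linby: 7  (via Arlen)
Shortest route: Colne → Varne → Arlen → Linby = 7 km.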